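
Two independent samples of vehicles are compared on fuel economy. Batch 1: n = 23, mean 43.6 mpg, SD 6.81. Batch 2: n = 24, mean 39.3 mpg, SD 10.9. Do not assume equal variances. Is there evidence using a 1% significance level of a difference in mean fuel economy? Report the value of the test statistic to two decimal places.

1.63

Let group 1 = batch 1, group 2 = batch 2. H0: μ_1 = μ_2; H1: μ_1 ≠ μ_2 (Welch's two-sample t-test, two-sided).
t = (x̄_1 − x̄_2)/√(s_1²/n_1 + s_2²/n_2) = (43.6 − 39.3)/√(6.81²/23 + 10.9²/24) = 1.63
Welch–Satterthwaite df ≈ 38.82
Two-sided p-value ≈ 0.111
Since p ≈ 0.111 > α = 0.01, fail to reject H0; the evidence is not statistically significant.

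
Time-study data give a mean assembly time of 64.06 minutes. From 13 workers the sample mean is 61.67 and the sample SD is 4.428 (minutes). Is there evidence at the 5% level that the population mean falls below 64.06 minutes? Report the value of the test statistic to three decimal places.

-1.946

H0: μ = 64.06; H1: μ < 64.06 (one-sample t-test, left-tailed).
t = (x̄ − μ₀)/(s/√n) = (61.67 − 64.06)/(4.428/√13) = -1.946
df = n − 1 = 12
p-value = P(T ≤ -1.946) ≈ 0.0377
Since p ≈ 0.0377 < α = 0.05, reject H0; the data support H1.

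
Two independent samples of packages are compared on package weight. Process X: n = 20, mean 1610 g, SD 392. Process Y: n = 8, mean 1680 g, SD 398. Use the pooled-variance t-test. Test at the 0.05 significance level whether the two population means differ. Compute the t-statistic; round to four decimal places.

Let group 1 = process X, group 2 = process Y. H0: μ_1 = μ_2; H1: μ_1 ≠ μ_2 (two-sample pooled-variance t-test, two-sided).
s_p² = [(20−1)·392² + (8−1)·398²]/(20+8−2) = 154940
t = (1610 − 1680)/√[154940·(1/20 + 1/8)] = -0.4251
df = n₁ + n₂ − 2 = 26
Two-sided p-value ≈ 0.6743
Since p ≈ 0.6743 > α = 0.05, fail to reject H0; the data do not provide sufficient evidence against H0.

-0.4251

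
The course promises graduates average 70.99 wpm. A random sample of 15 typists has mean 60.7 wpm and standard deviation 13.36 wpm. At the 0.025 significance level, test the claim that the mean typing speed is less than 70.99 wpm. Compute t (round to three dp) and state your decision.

H0: μ = 70.99; H1: μ < 70.99 (one-sample t-test, left-tailed).
t = (x̄ − μ₀)/(s/√n) = (60.7 − 70.99)/(13.36/√15) = -2.983
df = n − 1 = 14
p-value = P(T ≤ -2.983) ≈ 0.005
Since p ≈ 0.005 < α = 0.025, reject H0; the evidence is statistically significant.

t = -2.983; reject H0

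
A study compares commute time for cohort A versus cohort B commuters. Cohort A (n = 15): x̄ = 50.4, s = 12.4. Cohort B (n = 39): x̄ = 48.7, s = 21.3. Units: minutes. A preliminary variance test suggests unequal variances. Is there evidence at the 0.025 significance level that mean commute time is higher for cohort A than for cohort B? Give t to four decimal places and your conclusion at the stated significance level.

t = 0.3634; fail to reject H0

Let group 1 = cohort A, group 2 = cohort B. H0: μ_1 = μ_2; H1: μ_1 > μ_2 (Welch's two-sample t-test, right-tailed).
t = (x̄_1 − x̄_2)/√(s_1²/n_1 + s_2²/n_2) = (50.4 − 48.7)/√(12.4²/15 + 21.3²/39) = 0.3634
Welch–Satterthwaite df ≈ 43.27
p-value = P(T ≥ 0.3634) ≈ 0.3590
Since p ≈ 0.3590 > α = 0.025, fail to reject H0; the data do not provide sufficient evidence against H0.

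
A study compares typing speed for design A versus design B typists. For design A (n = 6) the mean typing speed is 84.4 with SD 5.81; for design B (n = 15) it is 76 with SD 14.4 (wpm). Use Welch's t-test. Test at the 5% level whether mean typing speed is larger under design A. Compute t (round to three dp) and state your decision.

Let group 1 = design A, group 2 = design B. H0: μ_1 = μ_2; H1: μ_1 > μ_2 (Welch's two-sample t-test, right-tailed).
t = (x̄_1 − x̄_2)/√(s_1²/n_1 + s_2²/n_2) = (84.4 − 76)/√(5.81²/6 + 14.4²/15) = 1.905
Welch–Satterthwaite df ≈ 18.93
p-value = P(T ≥ 1.905) ≈ 0.036
Since p ≈ 0.036 < α = 0.05, reject H0; the data support H1.

t = 1.905; reject H0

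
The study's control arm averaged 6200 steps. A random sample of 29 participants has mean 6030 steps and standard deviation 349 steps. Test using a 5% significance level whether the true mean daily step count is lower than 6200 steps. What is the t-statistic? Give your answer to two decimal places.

-2.62

H0: μ = 6200; H1: μ < 6200 (one-sample t-test, left-tailed).
t = (x̄ − μ₀)/(s/√n) = (6030 − 6200)/(349/√29) = -2.62
df = n − 1 = 28
p-value = P(T ≤ -2.62) ≈ 0.007
Since p ≈ 0.007 < α = 0.05, reject H0; the evidence is statistically significant.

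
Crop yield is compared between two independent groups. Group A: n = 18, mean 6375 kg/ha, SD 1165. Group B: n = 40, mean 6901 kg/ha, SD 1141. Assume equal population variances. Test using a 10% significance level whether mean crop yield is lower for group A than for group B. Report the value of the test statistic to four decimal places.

-1.6139

Let group 1 = group A, group 2 = group B. H0: μ_1 = μ_2; H1: μ_1 < μ_2 (two-sample pooled-variance t-test, left-tailed).
s_p² = [(18−1)·1165² + (40−1)·1141²]/(18+40−2) = 1318680
t = (6375 − 6901)/√[1318680·(1/18 + 1/40)] = -1.6139
df = n₁ + n₂ − 2 = 56
p-value = P(T ≤ -1.6139) ≈ 0.0561
Since p ≈ 0.0561 < α = 0.1, reject H0; the data support H1.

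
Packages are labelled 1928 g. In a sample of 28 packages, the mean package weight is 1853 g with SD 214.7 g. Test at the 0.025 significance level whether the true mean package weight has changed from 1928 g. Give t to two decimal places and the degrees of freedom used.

t = -1.85, df = 27

H0: μ = 1928; H1: μ ≠ 1928 (one-sample t-test, two-sided).
t = (x̄ − μ₀)/(s/√n) = (1853 − 1928)/(214.7/√28) = -1.85
df = n − 1 = 27
Two-sided p-value ≈ 0.076
Since p ≈ 0.076 > α = 0.025, fail to reject H0; the evidence is not statistically significant.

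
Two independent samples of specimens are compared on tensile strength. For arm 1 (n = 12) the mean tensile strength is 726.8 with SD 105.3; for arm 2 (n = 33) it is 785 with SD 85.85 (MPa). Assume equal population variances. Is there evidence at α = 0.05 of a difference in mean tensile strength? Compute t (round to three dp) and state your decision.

t = -1.893; fail to reject H0

Let group 1 = arm 1, group 2 = arm 2. H0: μ_1 = μ_2; H1: μ_1 ≠ μ_2 (two-sample pooled-variance t-test, two-sided).
s_p² = [(12−1)·105.3² + (33−1)·85.85²]/(12+33−2) = 8321.3
t = (726.8 − 785)/√[8321.3·(1/12 + 1/33)] = -1.893
df = n₁ + n₂ − 2 = 43
Two-sided p-value ≈ 0.0651
Since p ≈ 0.0651 > α = 0.05, fail to reject H0; the evidence is not statistically significant.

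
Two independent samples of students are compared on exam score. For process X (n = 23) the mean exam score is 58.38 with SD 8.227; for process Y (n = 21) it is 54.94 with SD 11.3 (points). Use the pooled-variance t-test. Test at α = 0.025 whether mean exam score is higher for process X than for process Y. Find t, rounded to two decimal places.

1.16

Let group 1 = process X, group 2 = process Y. H0: μ_1 = μ_2; H1: μ_1 > μ_2 (two-sample pooled-variance t-test, right-tailed).
s_p² = [(23−1)·8.227² + (21−1)·11.3²]/(23+21−2) = 96.258
t = (58.38 − 54.94)/√[96.258·(1/23 + 1/21)] = 1.16
df = n₁ + n₂ − 2 = 42
p-value = P(T ≥ 1.16) ≈ 0.1260
Since p ≈ 0.1260 > α = 0.025, fail to reject H0; the data do not provide sufficient evidence against H0.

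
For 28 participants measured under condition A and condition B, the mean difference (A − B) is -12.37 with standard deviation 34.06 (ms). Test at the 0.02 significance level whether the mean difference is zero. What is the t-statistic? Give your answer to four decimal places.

H0: μ_d = 0; H1: μ_d ≠ 0 (paired t-test on the differences, two-sided).
t = d̄/(s_d/√n) = -12.37/(34.06/√28) = -1.9218
df = n − 1 = 27
Two-sided p-value ≈ 0.065
Since p ≈ 0.065 > α = 0.02, fail to reject H0; the evidence is not statistically significant.

-1.9218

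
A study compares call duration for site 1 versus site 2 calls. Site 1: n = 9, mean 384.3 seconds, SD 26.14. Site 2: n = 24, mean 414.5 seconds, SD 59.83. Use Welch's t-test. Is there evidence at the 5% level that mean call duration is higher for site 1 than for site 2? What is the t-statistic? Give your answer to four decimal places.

-2.0130

Let group 1 = site 1, group 2 = site 2. H0: μ_1 = μ_2; H1: μ_1 > μ_2 (Welch's two-sample t-test, right-tailed).
t = (x̄_1 − x̄_2)/√(s_1²/n_1 + s_2²/n_2) = (384.3 − 414.5)/√(26.14²/9 + 59.83²/24) = -2.0130
Welch–Satterthwaite df ≈ 30.02
p-value = P(T ≥ -2.0130) ≈ 0.9734
Since p ≈ 0.9734 > α = 0.05, fail to reject H0; the evidence is not statistically significant.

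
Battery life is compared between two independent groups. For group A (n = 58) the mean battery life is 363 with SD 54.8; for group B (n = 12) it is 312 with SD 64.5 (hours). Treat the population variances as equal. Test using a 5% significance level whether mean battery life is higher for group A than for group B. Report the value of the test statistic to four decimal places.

Let group 1 = group A, group 2 = group B. H0: μ_1 = μ_2; H1: μ_1 > μ_2 (two-sample pooled-variance t-test, right-tailed).
s_p² = [(58−1)·54.8² + (12−1)·64.5²]/(58+12−2) = 3190.24
t = (363 − 312)/√[3190.24·(1/58 + 1/12)] = 2.8472
df = n₁ + n₂ − 2 = 68
p-value = P(T ≥ 2.8472) ≈ 0.003
Since p ≈ 0.003 < α = 0.05, reject H0; the evidence is statistically significant.

2.8472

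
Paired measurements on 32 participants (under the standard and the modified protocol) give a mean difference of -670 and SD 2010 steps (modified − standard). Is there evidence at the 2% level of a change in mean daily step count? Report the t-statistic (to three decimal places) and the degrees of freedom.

t = -1.886, df = 31

H0: μ_d = 0; H1: μ_d ≠ 0 (paired t-test on the differences, two-sided).
t = d̄/(s_d/√n) = -670/(2010/√32) = -1.886
df = n − 1 = 31
Two-sided p-value ≈ 0.0687
Since p ≈ 0.0687 > α = 0.02, fail to reject H0; the evidence is not statistically significant.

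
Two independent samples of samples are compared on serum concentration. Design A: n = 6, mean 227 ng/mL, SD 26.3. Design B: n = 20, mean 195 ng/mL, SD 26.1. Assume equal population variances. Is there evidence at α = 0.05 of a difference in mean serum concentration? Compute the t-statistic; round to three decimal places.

2.630

Let group 1 = design A, group 2 = design B. H0: μ_1 = μ_2; H1: μ_1 ≠ μ_2 (two-sample pooled-variance t-test, two-sided).
s_p² = [(6−1)·26.3² + (20−1)·26.1²]/(6+20−2) = 683.393
t = (227 − 195)/√[683.393·(1/6 + 1/20)] = 2.630
df = n₁ + n₂ − 2 = 24
Two-sided p-value ≈ 0.0147
Since p ≈ 0.0147 < α = 0.05, reject H0; the data support H1.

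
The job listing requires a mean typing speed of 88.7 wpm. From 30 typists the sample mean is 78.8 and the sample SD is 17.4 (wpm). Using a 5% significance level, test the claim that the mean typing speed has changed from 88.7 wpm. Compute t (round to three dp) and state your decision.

t = -3.116; reject H0

H0: μ = 88.7; H1: μ ≠ 88.7 (one-sample t-test, two-sided).
t = (x̄ − μ₀)/(s/√n) = (78.8 − 88.7)/(17.4/√30) = -3.116
df = n − 1 = 29
Two-sided p-value ≈ 0.004
Since p ≈ 0.004 < α = 0.05, reject H0; the evidence is statistically significant.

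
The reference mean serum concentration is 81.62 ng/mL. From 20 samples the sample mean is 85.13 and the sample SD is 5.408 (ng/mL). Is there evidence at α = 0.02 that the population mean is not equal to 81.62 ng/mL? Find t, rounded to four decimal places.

2.9026

H0: μ = 81.62; H1: μ ≠ 81.62 (one-sample t-test, two-sided).
t = (x̄ − μ₀)/(s/√n) = (85.13 − 81.62)/(5.408/√20) = 2.9026
df = n − 1 = 19
Two-sided p-value ≈ 0.0091
Since p ≈ 0.0091 < α = 0.02, reject H0; the data support H1.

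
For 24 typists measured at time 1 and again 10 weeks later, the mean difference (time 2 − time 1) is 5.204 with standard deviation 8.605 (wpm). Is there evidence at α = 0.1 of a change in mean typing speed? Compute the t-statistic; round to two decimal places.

2.96

H0: μ_d = 0; H1: μ_d ≠ 0 (paired t-test on the differences, two-sided).
t = d̄/(s_d/√n) = 5.204/(8.605/√24) = 2.96
df = n − 1 = 23
Two-sided p-value ≈ 0.0070
Since p ≈ 0.0070 < α = 0.1, reject H0; the evidence is statistically significant.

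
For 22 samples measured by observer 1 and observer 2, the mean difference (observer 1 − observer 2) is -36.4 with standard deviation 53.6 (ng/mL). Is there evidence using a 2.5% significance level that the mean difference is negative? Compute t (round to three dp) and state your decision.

t = -3.185; reject H0

H0: μ_d = 0; H1: μ_d < 0 (paired t-test on the differences, left-tailed).
t = d̄/(s_d/√n) = -36.4/(53.6/√22) = -3.185
df = n − 1 = 21
p-value = P(T ≤ -3.185) ≈ 0.002
Since p ≈ 0.002 < α = 0.025, reject H0; the evidence is statistically significant.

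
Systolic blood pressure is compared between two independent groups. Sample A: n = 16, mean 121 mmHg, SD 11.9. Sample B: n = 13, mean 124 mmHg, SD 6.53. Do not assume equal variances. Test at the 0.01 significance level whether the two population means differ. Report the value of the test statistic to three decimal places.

-0.861

Let group 1 = sample A, group 2 = sample B. H0: μ_1 = μ_2; H1: μ_1 ≠ μ_2 (Welch's two-sample t-test, two-sided).
t = (x̄_1 − x̄_2)/√(s_1²/n_1 + s_2²/n_2) = (121 − 124)/√(11.9²/16 + 6.53²/13) = -0.861
Welch–Satterthwaite df ≈ 24.05
Two-sided p-value ≈ 0.3976
Since p ≈ 0.3976 > α = 0.01, fail to reject H0; the data do not provide sufficient evidence against H0.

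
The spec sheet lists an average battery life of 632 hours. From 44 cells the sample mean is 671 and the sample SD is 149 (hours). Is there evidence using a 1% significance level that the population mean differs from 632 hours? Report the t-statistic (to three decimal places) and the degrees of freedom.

t = 1.736, df = 43

H0: μ = 632; H1: μ ≠ 632 (one-sample t-test, two-sided).
t = (x̄ − μ₀)/(s/√n) = (671 − 632)/(149/√44) = 1.736
df = n − 1 = 43
Two-sided p-value ≈ 0.090
Since p ≈ 0.090 > α = 0.01, fail to reject H0; the evidence is not statistically significant.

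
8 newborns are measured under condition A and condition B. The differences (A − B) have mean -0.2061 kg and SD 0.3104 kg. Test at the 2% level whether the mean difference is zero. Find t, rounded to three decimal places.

-1.878

H0: μ_d = 0; H1: μ_d ≠ 0 (paired t-test on the differences, two-sided).
t = d̄/(s_d/√n) = -0.2061/(0.3104/√8) = -1.878
df = n − 1 = 7
Two-sided p-value ≈ 0.102
Since p ≈ 0.102 > α = 0.02, fail to reject H0; the data do not provide sufficient evidence against H0.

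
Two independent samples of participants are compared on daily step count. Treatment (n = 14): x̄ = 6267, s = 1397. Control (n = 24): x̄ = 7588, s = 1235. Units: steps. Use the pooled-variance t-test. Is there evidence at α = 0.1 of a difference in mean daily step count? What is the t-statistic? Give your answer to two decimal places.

-3.03

Let group 1 = treatment, group 2 = control. H0: μ_1 = μ_2; H1: μ_1 ≠ μ_2 (two-sample pooled-variance t-test, two-sided).
s_p² = [(14−1)·1397² + (24−1)·1235²]/(14+24−2) = 1679200
t = (6267 − 7588)/√[1679200·(1/14 + 1/24)] = -3.03
df = n₁ + n₂ − 2 = 36
Two-sided p-value ≈ 0.0045
Since p ≈ 0.0045 < α = 0.1, reject H0; the data support H1.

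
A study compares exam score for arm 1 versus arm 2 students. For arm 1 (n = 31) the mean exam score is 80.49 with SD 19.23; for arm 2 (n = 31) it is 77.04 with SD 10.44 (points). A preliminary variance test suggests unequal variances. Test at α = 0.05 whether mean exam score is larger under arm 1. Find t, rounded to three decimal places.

Let group 1 = arm 1, group 2 = arm 2. H0: μ_1 = μ_2; H1: μ_1 > μ_2 (Welch's two-sample t-test, right-tailed).
t = (x̄_1 − x̄_2)/√(s_1²/n_1 + s_2²/n_2) = (80.49 − 77.04)/√(19.23²/31 + 10.44²/31) = 0.878
Welch–Satterthwaite df ≈ 46.27
p-value = P(T ≥ 0.878) ≈ 0.1923
Since p ≈ 0.1923 > α = 0.05, fail to reject H0; the evidence is not statistically significant.

0.878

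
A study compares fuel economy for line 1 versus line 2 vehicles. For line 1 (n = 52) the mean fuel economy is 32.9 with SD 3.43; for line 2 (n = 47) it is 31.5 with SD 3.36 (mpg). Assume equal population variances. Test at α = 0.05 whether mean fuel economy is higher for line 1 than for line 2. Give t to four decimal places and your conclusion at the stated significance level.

Let group 1 = line 1, group 2 = line 2. H0: μ_1 = μ_2; H1: μ_1 > μ_2 (two-sample pooled-variance t-test, right-tailed).
s_p² = [(52−1)·3.43² + (47−1)·3.36²]/(52+47−2) = 11.5395
t = (32.9 − 31.5)/√[11.5395·(1/52 + 1/47)] = 2.0477
df = n₁ + n₂ − 2 = 97
p-value = P(T ≥ 2.0477) ≈ 0.022
Since p ≈ 0.022 < α = 0.05, reject H0; the data support H1.

t = 2.0477; reject H0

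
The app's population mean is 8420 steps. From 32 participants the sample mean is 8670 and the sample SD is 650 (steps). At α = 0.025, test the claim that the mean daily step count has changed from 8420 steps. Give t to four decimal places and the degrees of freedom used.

t = 2.1757, df = 31

H0: μ = 8420; H1: μ ≠ 8420 (one-sample t-test, two-sided).
t = (x̄ − μ₀)/(s/√n) = (8670 − 8420)/(650/√32) = 2.1757
df = n − 1 = 31
Two-sided p-value ≈ 0.0373
Since p ≈ 0.0373 > α = 0.025, fail to reject H0; the evidence is not statistically significant.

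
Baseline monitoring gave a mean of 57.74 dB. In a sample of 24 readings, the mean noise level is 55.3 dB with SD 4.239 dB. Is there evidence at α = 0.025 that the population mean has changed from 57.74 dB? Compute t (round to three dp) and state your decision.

t = -2.820; reject H0

H0: μ = 57.74; H1: μ ≠ 57.74 (one-sample t-test, two-sided).
t = (x̄ − μ₀)/(s/√n) = (55.3 − 57.74)/(4.239/√24) = -2.820
df = n − 1 = 23
Two-sided p-value ≈ 0.010
Since p ≈ 0.010 < α = 0.025, reject H0; the evidence is statistically significant.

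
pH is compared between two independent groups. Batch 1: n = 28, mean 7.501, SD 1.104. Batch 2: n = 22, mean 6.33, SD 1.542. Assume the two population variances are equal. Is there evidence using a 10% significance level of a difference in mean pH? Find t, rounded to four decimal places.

3.1287

Let group 1 = batch 1, group 2 = batch 2. H0: μ_1 = μ_2; H1: μ_1 ≠ μ_2 (two-sample pooled-variance t-test, two-sided).
s_p² = [(28−1)·1.104² + (22−1)·1.542²]/(28+22−2) = 1.72586
t = (7.501 − 6.33)/√[1.72586·(1/28 + 1/22)] = 3.1287
df = n₁ + n₂ − 2 = 48
Two-sided p-value ≈ 0.003
Since p ≈ 0.003 < α = 0.1, reject H0; the evidence is statistically significant.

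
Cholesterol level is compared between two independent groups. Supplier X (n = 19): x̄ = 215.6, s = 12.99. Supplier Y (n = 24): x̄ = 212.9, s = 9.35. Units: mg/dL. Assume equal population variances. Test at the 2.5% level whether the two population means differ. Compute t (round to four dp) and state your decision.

Let group 1 = supplier X, group 2 = supplier Y. H0: μ_1 = μ_2; H1: μ_1 ≠ μ_2 (two-sample pooled-variance t-test, two-sided).
s_p² = [(19−1)·12.99² + (24−1)·9.35²]/(19+24−2) = 123.123
t = (215.6 − 212.9)/√[123.123·(1/19 + 1/24)] = 0.7924
df = n₁ + n₂ − 2 = 41
Two-sided p-value ≈ 0.433
Since p ≈ 0.433 > α = 0.025, fail to reject H0; the evidence is not statistically significant.

t = 0.7924; fail to reject H0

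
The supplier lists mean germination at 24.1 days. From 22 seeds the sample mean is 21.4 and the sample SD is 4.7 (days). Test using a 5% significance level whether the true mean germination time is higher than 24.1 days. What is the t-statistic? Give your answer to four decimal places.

H0: μ = 24.1; H1: μ > 24.1 (one-sample t-test, right-tailed).
t = (x̄ − μ₀)/(s/√n) = (21.4 − 24.1)/(4.7/√22) = -2.6945
df = n − 1 = 21
p-value = P(T ≥ -2.6945) ≈ 0.9932
Since p ≈ 0.9932 > α = 0.05, fail to reject H0; the evidence is not statistically significant.

-2.6945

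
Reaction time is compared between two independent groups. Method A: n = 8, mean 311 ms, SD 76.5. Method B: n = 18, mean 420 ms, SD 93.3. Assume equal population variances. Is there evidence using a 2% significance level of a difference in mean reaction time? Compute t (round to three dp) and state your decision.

Let group 1 = method A, group 2 = method B. H0: μ_1 = μ_2; H1: μ_1 ≠ μ_2 (two-sample pooled-variance t-test, two-sided).
s_p² = [(8−1)·76.5² + (18−1)·93.3²]/(8+18−2) = 7872.87
t = (311 − 420)/√[7872.87·(1/8 + 1/18)] = -2.891
df = n₁ + n₂ − 2 = 24
Two-sided p-value ≈ 0.0080
Since p ≈ 0.0080 < α = 0.02, reject H0; the evidence is statistically significant.

t = -2.891; reject H0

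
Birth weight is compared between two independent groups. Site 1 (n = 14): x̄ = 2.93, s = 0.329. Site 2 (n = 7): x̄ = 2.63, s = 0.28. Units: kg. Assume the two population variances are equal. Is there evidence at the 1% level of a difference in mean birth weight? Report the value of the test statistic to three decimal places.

2.062

Let group 1 = site 1, group 2 = site 2. H0: μ_1 = μ_2; H1: μ_1 ≠ μ_2 (two-sample pooled-variance t-test, two-sided).
s_p² = [(14−1)·0.329² + (7−1)·0.28²]/(14+7−2) = 0.0988175
t = (2.93 − 2.63)/√[0.0988175·(1/14 + 1/7)] = 2.062
df = n₁ + n₂ − 2 = 19
Two-sided p-value ≈ 0.0532
Since p ≈ 0.0532 > α = 0.01, fail to reject H0; the data do not provide sufficient evidence against H0.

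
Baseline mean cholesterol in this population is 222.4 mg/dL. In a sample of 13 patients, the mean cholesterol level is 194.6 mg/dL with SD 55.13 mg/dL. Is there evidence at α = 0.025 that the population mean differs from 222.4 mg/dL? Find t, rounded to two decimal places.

-1.82

H0: μ = 222.4; H1: μ ≠ 222.4 (one-sample t-test, two-sided).
t = (x̄ − μ₀)/(s/√n) = (194.6 − 222.4)/(55.13/√13) = -1.82
df = n − 1 = 12
Two-sided p-value ≈ 0.0941
Since p ≈ 0.0941 > α = 0.025, fail to reject H0; the evidence is not statistically significant.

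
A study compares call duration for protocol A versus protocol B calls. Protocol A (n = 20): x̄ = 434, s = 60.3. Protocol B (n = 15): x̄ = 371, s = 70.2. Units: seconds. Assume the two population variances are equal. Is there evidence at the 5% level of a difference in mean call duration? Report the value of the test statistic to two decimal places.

Let group 1 = protocol A, group 2 = protocol B. H0: μ_1 = μ_2; H1: μ_1 ≠ μ_2 (two-sample pooled-variance t-test, two-sided).
s_p² = [(20−1)·60.3² + (15−1)·70.2²]/(20+15−2) = 4184.19
t = (434 − 371)/√[4184.19·(1/20 + 1/15)] = 2.85
df = n₁ + n₂ − 2 = 33
Two-sided p-value ≈ 0.0075
Since p ≈ 0.0075 < α = 0.05, reject H0; the data support H1.

2.85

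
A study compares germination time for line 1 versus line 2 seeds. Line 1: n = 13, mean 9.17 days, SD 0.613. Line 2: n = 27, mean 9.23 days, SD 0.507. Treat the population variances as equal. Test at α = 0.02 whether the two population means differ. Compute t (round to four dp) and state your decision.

t = -0.3275; fail to reject H0

Let group 1 = line 1, group 2 = line 2. H0: μ_1 = μ_2; H1: μ_1 ≠ μ_2 (two-sample pooled-variance t-test, two-sided).
s_p² = [(13−1)·0.613² + (27−1)·0.507²]/(13+27−2) = 0.29454
t = (9.17 − 9.23)/√[0.29454·(1/13 + 1/27)] = -0.3275
df = n₁ + n₂ − 2 = 38
Two-sided p-value ≈ 0.7451
Since p ≈ 0.7451 > α = 0.02, fail to reject H0; the data do not provide sufficient evidence against H0.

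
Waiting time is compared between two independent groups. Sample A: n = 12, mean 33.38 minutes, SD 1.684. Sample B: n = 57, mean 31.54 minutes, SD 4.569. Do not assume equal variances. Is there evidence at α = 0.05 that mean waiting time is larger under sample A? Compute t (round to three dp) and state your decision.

t = 2.370; reject H0

Let group 1 = sample A, group 2 = sample B. H0: μ_1 = μ_2; H1: μ_1 > μ_2 (Welch's two-sample t-test, right-tailed).
t = (x̄_1 − x̄_2)/√(s_1²/n_1 + s_2²/n_2) = (33.38 − 31.54)/√(1.684²/12 + 4.569²/57) = 2.370
Welch–Satterthwaite df ≈ 48.59
p-value = P(T ≥ 2.370) ≈ 0.011
Since p ≈ 0.011 < α = 0.05, reject H0; the data support H1.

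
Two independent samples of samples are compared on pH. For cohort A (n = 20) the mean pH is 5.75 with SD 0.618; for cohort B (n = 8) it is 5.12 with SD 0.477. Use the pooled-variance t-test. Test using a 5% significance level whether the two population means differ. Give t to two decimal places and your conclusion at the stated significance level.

t = 2.58; reject H0

Let group 1 = cohort A, group 2 = cohort B. H0: μ_1 = μ_2; H1: μ_1 ≠ μ_2 (two-sample pooled-variance t-test, two-sided).
s_p² = [(20−1)·0.618² + (8−1)·0.477²]/(20+8−2) = 0.340356
t = (5.75 − 5.12)/√[0.340356·(1/20 + 1/8)] = 2.58
df = n₁ + n₂ − 2 = 26
Two-sided p-value ≈ 0.016
Since p ≈ 0.016 < α = 0.05, reject H0; the data support H1.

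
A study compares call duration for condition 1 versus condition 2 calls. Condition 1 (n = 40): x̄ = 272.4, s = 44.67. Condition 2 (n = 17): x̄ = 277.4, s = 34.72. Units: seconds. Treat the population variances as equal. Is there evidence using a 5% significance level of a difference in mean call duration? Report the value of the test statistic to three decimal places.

-0.411

Let group 1 = condition 1, group 2 = condition 2. H0: μ_1 = μ_2; H1: μ_1 ≠ μ_2 (two-sample pooled-variance t-test, two-sided).
s_p² = [(40−1)·44.67² + (17−1)·34.72²]/(40+17−2) = 1765.61
t = (272.4 − 277.4)/√[1765.61·(1/40 + 1/17)] = -0.411
df = n₁ + n₂ − 2 = 55
Two-sided p-value ≈ 0.683
Since p ≈ 0.683 > α = 0.05, fail to reject H0; the data do not provide sufficient evidence against H0.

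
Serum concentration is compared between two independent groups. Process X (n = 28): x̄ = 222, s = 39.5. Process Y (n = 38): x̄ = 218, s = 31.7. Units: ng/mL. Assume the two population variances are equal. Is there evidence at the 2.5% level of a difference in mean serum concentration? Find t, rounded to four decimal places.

Let group 1 = process X, group 2 = process Y. H0: μ_1 = μ_2; H1: μ_1 ≠ μ_2 (two-sample pooled-variance t-test, two-sided).
s_p² = [(28−1)·39.5² + (38−1)·31.7²]/(28+38−2) = 1239.18
t = (222 − 218)/√[1239.18·(1/28 + 1/38)] = 0.4562
df = n₁ + n₂ − 2 = 64
Two-sided p-value ≈ 0.650
Since p ≈ 0.650 > α = 0.025, fail to reject H0; the data do not provide sufficient evidence against H0.

0.4562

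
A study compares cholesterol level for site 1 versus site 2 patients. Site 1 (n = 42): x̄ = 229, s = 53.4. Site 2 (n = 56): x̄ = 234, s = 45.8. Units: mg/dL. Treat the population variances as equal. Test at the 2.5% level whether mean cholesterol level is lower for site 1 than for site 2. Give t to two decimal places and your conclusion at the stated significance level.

Let group 1 = site 1, group 2 = site 2. H0: μ_1 = μ_2; H1: μ_1 < μ_2 (two-sample pooled-variance t-test, left-tailed).
s_p² = [(42−1)·53.4² + (56−1)·45.8²]/(42+56−2) = 2419.63
t = (229 − 234)/√[2419.63·(1/42 + 1/56)] = -0.50
df = n₁ + n₂ − 2 = 96
p-value = P(T ≤ -0.50) ≈ 0.3098
Since p ≈ 0.3098 > α = 0.025, fail to reject H0; the data do not provide sufficient evidence against H0.

t = -0.50; fail to reject H0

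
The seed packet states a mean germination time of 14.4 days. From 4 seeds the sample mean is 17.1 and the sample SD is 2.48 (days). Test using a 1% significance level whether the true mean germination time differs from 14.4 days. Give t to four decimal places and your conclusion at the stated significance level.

H0: μ = 14.4; H1: μ ≠ 14.4 (one-sample t-test, two-sided).
t = (x̄ − μ₀)/(s/√n) = (17.1 − 14.4)/(2.48/√4) = 2.1774
df = n − 1 = 3
Two-sided p-value ≈ 0.118
Since p ≈ 0.118 > α = 0.01, fail to reject H0; the data do not provide sufficient evidence against H0.

t = 2.1774; fail to reject H0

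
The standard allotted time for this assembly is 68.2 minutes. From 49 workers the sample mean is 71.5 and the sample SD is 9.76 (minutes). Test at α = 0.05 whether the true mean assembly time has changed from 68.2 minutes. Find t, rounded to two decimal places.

2.37

H0: μ = 68.2; H1: μ ≠ 68.2 (one-sample t-test, two-sided).
t = (x̄ − μ₀)/(s/√n) = (71.5 − 68.2)/(9.76/√49) = 2.37
df = n − 1 = 48
Two-sided p-value ≈ 0.0220
Since p ≈ 0.0220 < α = 0.05, reject H0; the data support H1.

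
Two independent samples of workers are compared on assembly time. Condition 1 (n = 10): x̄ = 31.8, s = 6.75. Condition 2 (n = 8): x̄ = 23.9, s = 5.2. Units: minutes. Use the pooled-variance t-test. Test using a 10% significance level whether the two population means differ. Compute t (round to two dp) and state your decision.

t = 2.72; reject H0

Let group 1 = condition 1, group 2 = condition 2. H0: μ_1 = μ_2; H1: μ_1 ≠ μ_2 (two-sample pooled-variance t-test, two-sided).
s_p² = [(10−1)·6.75² + (8−1)·5.2²]/(10+8−2) = 37.4589
t = (31.8 − 23.9)/√[37.4589·(1/10 + 1/8)] = 2.72
df = n₁ + n₂ − 2 = 16
Two-sided p-value ≈ 0.0151
Since p ≈ 0.0151 < α = 0.1, reject H0; the data support H1.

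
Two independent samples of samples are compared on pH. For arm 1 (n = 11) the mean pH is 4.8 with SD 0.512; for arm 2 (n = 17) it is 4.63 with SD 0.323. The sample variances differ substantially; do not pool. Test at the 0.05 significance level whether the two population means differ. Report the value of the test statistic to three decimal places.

Let group 1 = arm 1, group 2 = arm 2. H0: μ_1 = μ_2; H1: μ_1 ≠ μ_2 (Welch's two-sample t-test, two-sided).
t = (x̄_1 − x̄_2)/√(s_1²/n_1 + s_2²/n_2) = (4.8 − 4.63)/√(0.512²/11 + 0.323²/17) = 0.982
Welch–Satterthwaite df ≈ 15.18
Two-sided p-value ≈ 0.3415
Since p ≈ 0.3415 > α = 0.05, fail to reject H0; the evidence is not statistically significant.

0.982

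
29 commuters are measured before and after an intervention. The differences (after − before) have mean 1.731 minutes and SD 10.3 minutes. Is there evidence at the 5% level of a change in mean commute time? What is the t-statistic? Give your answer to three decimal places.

H0: μ_d = 0; H1: μ_d ≠ 0 (paired t-test on the differences, two-sided).
t = d̄/(s_d/√n) = 1.731/(10.3/√29) = 0.905
df = n − 1 = 28
Two-sided p-value ≈ 0.3732
Since p ≈ 0.3732 > α = 0.05, fail to reject H0; the data do not provide sufficient evidence against H0.

0.905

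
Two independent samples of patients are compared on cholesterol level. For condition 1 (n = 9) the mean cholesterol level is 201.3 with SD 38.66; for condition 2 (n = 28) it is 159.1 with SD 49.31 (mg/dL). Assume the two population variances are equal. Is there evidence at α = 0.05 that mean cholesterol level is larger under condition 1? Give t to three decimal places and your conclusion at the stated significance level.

Let group 1 = condition 1, group 2 = condition 2. H0: μ_1 = μ_2; H1: μ_1 > μ_2 (two-sample pooled-variance t-test, right-tailed).
s_p² = [(9−1)·38.66² + (28−1)·49.31²]/(9+28−2) = 2217.33
t = (201.3 − 159.1)/√[2217.33·(1/9 + 1/28)] = 2.339
df = n₁ + n₂ − 2 = 35
p-value = P(T ≥ 2.339) ≈ 0.0126
Since p ≈ 0.0126 < α = 0.05, reject H0; the data support H1.

t = 2.339; reject H0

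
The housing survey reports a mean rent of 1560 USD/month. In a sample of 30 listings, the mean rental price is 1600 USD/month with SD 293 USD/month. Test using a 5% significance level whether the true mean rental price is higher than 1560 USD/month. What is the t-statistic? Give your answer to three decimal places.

0.748

H0: μ = 1560; H1: μ > 1560 (one-sample t-test, right-tailed).
t = (x̄ − μ₀)/(s/√n) = (1600 − 1560)/(293/√30) = 0.748
df = n − 1 = 29
p-value = P(T ≥ 0.748) ≈ 0.2303
Since p ≈ 0.2303 > α = 0.05, fail to reject H0; the evidence is not statistically significant.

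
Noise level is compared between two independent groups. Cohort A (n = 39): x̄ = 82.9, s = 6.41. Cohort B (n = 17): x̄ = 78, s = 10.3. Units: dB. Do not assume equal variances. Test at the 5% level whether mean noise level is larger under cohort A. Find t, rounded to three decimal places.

Let group 1 = cohort A, group 2 = cohort B. H0: μ_1 = μ_2; H1: μ_1 > μ_2 (Welch's two-sample t-test, right-tailed).
t = (x̄_1 − x̄_2)/√(s_1²/n_1 + s_2²/n_2) = (82.9 − 78)/√(6.41²/39 + 10.3²/17) = 1.814
Welch–Satterthwaite df ≈ 21.60
p-value = P(T ≥ 1.814) ≈ 0.042
Since p ≈ 0.042 < α = 0.05, reject H0; the data support H1.

1.814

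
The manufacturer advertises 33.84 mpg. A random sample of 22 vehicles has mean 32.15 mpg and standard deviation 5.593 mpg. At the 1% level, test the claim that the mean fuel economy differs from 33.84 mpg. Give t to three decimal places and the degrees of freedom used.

H0: μ = 33.84; H1: μ ≠ 33.84 (one-sample t-test, two-sided).
t = (x̄ − μ₀)/(s/√n) = (32.15 − 33.84)/(5.593/√22) = -1.417
df = n − 1 = 21
Two-sided p-value ≈ 0.171
Since p ≈ 0.171 > α = 0.01, fail to reject H0; the evidence is not statistically significant.

t = -1.417, df = 21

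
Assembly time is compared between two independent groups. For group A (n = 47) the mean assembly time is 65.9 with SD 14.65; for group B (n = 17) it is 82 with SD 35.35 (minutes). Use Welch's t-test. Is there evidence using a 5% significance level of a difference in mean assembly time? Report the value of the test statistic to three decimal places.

-1.822

Let group 1 = group A, group 2 = group B. H0: μ_1 = μ_2; H1: μ_1 ≠ μ_2 (Welch's two-sample t-test, two-sided).
t = (x̄_1 − x̄_2)/√(s_1²/n_1 + s_2²/n_2) = (65.9 − 82)/√(14.65²/47 + 35.35²/17) = -1.822
Welch–Satterthwaite df ≈ 18.03
Two-sided p-value ≈ 0.085
Since p ≈ 0.085 > α = 0.05, fail to reject H0; the data do not provide sufficient evidence against H0.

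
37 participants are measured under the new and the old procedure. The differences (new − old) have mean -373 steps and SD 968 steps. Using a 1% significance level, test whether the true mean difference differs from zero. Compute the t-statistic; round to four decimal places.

-2.3439

H0: μ_d = 0; H1: μ_d ≠ 0 (paired t-test on the differences, two-sided).
t = d̄/(s_d/√n) = -373/(968/√37) = -2.3439
df = n − 1 = 36
Two-sided p-value ≈ 0.025
Since p ≈ 0.025 > α = 0.01, fail to reject H0; the data do not provide sufficient evidence against H0.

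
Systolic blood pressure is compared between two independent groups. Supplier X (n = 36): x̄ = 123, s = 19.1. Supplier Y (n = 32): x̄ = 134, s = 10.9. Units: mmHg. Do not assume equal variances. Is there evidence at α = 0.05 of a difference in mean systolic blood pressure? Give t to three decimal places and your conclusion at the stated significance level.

Let group 1 = supplier X, group 2 = supplier Y. H0: μ_1 = μ_2; H1: μ_1 ≠ μ_2 (Welch's two-sample t-test, two-sided).
t = (x̄_1 − x̄_2)/√(s_1²/n_1 + s_2²/n_2) = (123 − 134)/√(19.1²/36 + 10.9²/32) = -2.956
Welch–Satterthwaite df ≈ 56.75
Two-sided p-value ≈ 0.005
Since p ≈ 0.005 < α = 0.05, reject H0; the evidence is statistically significant.

t = -2.956; reject H0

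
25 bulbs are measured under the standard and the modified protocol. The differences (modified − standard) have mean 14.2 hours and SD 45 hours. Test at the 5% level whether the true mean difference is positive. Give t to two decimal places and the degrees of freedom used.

H0: μ_d = 0; H1: μ_d > 0 (paired t-test on the differences, right-tailed).
t = d̄/(s_d/√n) = 14.2/(45/√25) = 1.58
df = n − 1 = 24
p-value = P(T ≥ 1.58) ≈ 0.064
Since p ≈ 0.064 > α = 0.05, fail to reject H0; the evidence is not statistically significant.

t = 1.58, df = 24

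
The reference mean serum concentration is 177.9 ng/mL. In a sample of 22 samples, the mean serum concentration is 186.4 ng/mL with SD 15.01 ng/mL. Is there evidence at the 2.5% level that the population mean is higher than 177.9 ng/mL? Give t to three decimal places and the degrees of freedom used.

H0: μ = 177.9; H1: μ > 177.9 (one-sample t-test, right-tailed).
t = (x̄ − μ₀)/(s/√n) = (186.4 − 177.9)/(15.01/√22) = 2.656
df = n − 1 = 21
p-value = P(T ≥ 2.656) ≈ 0.007
Since p ≈ 0.007 < α = 0.025, reject H0; the evidence is statistically significant.

t = 2.656, df = 21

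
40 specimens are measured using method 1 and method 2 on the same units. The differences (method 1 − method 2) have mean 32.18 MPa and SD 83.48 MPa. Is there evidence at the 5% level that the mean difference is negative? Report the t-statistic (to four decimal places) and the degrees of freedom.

H0: μ_d = 0; H1: μ_d < 0 (paired t-test on the differences, left-tailed).
t = d̄/(s_d/√n) = 32.18/(83.48/√40) = 2.4380
df = n − 1 = 39
p-value = P(T ≤ 2.4380) ≈ 0.990
Since p ≈ 0.990 > α = 0.05, fail to reject H0; the evidence is not statistically significant.

t = 2.4380, df = 39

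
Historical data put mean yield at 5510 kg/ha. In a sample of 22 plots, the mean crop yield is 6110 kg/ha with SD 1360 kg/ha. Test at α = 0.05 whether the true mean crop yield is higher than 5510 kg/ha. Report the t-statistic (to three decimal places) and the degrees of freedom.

t = 2.069, df = 21

H0: μ = 5510; H1: μ > 5510 (one-sample t-test, right-tailed).
t = (x̄ − μ₀)/(s/√n) = (6110 − 5510)/(1360/√22) = 2.069
df = n − 1 = 21
p-value = P(T ≥ 2.069) ≈ 0.0255
Since p ≈ 0.0255 < α = 0.05, reject H0; the data support H1.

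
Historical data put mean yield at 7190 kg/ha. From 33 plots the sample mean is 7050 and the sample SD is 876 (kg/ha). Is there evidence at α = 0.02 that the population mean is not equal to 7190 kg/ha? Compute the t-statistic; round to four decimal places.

-0.9181

H0: μ = 7190; H1: μ ≠ 7190 (one-sample t-test, two-sided).
t = (x̄ − μ₀)/(s/√n) = (7050 − 7190)/(876/√33) = -0.9181
df = n − 1 = 32
Two-sided p-value ≈ 0.3654
Since p ≈ 0.3654 > α = 0.02, fail to reject H0; the data do not provide sufficient evidence against H0.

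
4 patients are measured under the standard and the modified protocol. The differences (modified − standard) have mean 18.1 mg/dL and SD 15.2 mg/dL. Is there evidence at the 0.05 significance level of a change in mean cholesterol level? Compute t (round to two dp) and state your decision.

H0: μ_d = 0; H1: μ_d ≠ 0 (paired t-test on the differences, two-sided).
t = d̄/(s_d/√n) = 18.1/(15.2/√4) = 2.38
df = n − 1 = 3
Two-sided p-value ≈ 0.097
Since p ≈ 0.097 > α = 0.05, fail to reject H0; the evidence is not statistically significant.

t = 2.38; fail to reject H0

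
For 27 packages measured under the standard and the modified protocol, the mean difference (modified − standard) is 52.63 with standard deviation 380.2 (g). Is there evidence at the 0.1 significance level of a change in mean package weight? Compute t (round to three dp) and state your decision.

H0: μ_d = 0; H1: μ_d ≠ 0 (paired t-test on the differences, two-sided).
t = d̄/(s_d/√n) = 52.63/(380.2/√27) = 0.719
df = n − 1 = 26
Two-sided p-value ≈ 0.4784
Since p ≈ 0.4784 > α = 0.1, fail to reject H0; the evidence is not statistically significant.

t = 0.719; fail to reject H0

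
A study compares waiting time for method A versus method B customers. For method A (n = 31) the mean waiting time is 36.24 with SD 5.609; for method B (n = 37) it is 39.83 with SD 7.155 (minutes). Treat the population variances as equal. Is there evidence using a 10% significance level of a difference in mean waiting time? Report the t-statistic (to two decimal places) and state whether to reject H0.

Let group 1 = method A, group 2 = method B. H0: μ_1 = μ_2; H1: μ_1 ≠ μ_2 (two-sample pooled-variance t-test, two-sided).
s_p² = [(31−1)·5.609² + (37−1)·7.155²]/(31+37−2) = 42.2244
t = (36.24 − 39.83)/√[42.2244·(1/31 + 1/37)] = -2.27
df = n₁ + n₂ − 2 = 66
Two-sided p-value ≈ 0.0265
Since p ≈ 0.0265 < α = 0.1, reject H0; the data support H1.

t = -2.27; reject H0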